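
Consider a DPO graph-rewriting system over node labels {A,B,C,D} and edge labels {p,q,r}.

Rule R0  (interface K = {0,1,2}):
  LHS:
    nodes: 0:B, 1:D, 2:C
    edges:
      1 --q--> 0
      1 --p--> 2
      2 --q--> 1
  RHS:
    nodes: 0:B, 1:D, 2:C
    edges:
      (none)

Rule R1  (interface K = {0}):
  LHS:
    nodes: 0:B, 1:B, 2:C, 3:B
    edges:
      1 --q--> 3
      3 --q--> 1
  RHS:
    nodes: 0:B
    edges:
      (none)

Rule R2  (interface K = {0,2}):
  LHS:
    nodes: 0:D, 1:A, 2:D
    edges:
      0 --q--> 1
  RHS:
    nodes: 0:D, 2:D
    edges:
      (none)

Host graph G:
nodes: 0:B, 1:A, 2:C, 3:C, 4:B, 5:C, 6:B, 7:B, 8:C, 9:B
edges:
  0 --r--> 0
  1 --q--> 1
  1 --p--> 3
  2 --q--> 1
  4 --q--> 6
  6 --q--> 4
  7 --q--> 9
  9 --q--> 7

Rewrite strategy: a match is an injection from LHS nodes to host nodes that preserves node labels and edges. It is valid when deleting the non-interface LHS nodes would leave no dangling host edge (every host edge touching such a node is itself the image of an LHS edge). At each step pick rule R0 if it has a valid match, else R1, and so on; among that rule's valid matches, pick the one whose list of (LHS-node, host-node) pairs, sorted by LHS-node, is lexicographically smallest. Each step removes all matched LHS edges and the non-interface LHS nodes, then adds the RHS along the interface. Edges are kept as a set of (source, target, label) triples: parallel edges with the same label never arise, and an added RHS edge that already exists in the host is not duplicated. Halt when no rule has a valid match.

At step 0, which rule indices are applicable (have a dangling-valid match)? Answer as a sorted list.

R0: no valid match — LHS pattern not found
R1: 24 valid matches — {0↦0, 1↦4, 2↦5, 3↦6}, {0↦0, 1↦4, 2↦8, 3↦6}, {0↦0, 1↦6, 2↦5, 3↦4} (+21 more)
R2: no valid match — LHS pattern not found

Answer: [R1]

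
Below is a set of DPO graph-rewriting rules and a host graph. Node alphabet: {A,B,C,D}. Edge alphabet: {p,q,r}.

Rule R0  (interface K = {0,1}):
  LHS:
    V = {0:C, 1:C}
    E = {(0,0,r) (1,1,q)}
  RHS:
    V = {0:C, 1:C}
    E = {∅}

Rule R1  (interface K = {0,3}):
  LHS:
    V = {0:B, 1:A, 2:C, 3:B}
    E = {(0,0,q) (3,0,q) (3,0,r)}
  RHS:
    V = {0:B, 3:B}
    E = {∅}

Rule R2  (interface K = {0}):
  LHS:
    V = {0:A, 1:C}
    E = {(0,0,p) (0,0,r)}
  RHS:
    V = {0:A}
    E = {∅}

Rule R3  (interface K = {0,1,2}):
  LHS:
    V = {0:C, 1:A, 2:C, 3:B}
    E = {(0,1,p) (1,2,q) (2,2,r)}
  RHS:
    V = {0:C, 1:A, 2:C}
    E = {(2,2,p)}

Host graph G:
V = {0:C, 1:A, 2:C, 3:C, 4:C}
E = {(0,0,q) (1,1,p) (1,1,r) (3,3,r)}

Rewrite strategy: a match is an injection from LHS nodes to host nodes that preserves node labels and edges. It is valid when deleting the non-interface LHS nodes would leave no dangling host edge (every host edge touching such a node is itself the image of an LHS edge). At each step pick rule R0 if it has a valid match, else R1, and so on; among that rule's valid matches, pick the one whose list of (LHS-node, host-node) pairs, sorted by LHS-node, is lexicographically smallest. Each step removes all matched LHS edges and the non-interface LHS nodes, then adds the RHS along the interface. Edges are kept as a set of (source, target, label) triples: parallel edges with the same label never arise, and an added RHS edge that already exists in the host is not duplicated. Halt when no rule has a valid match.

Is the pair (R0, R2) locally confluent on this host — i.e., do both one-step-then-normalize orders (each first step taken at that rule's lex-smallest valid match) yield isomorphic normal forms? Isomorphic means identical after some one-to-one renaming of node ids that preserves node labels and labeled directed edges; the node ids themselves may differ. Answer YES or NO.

branch R0-first: apply at {0↦3, 1↦0} → |E|=2, then 1 more step(s) → NF |V|=4 |E|=0 V={1:A, 2:C, 3:C, 4:C} E=∅
branch R2-first: apply at {0↦1, 1↦2} → |E|=2, then 1 more step(s) → NF |V|=4 |E|=0 V={0:C, 1:A, 3:C, 4:C} E=∅
graphs isomorphic (equal up to label-preserving node renaming)

Answer: YES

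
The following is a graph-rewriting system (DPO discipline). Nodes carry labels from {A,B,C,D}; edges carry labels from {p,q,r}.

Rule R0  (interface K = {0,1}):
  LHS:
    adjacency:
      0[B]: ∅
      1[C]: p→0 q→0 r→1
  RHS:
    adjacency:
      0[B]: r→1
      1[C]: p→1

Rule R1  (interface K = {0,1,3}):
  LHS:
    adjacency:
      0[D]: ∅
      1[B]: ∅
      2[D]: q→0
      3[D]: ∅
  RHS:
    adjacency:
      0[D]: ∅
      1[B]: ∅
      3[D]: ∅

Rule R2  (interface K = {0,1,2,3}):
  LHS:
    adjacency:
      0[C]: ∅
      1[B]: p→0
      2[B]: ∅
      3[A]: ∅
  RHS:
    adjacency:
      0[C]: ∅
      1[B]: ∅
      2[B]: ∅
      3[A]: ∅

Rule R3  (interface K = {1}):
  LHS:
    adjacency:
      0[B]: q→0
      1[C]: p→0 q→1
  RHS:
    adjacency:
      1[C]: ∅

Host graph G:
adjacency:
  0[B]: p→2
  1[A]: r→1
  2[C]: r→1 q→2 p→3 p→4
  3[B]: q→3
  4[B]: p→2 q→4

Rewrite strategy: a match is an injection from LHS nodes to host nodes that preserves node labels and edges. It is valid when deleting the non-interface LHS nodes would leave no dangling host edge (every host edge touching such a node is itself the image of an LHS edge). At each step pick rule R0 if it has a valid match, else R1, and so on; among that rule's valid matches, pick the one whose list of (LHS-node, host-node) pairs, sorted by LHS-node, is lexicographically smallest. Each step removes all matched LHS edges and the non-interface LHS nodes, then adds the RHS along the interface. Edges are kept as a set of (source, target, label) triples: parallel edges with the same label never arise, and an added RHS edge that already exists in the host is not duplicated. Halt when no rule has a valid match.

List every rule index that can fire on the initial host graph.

R0: no valid match — LHS pattern not found
R1: no valid match — LHS pattern not found
R2: 4 valid matches — {0↦2, 1↦0, 2↦3, 3↦1}, {0↦2, 1↦0, 2↦4, 3↦1}, {0↦2, 1↦4, 2↦0, 3↦1} (+1 more)
R3: 1 valid match — {0↦3, 1↦2}

Answer: [R2,R3]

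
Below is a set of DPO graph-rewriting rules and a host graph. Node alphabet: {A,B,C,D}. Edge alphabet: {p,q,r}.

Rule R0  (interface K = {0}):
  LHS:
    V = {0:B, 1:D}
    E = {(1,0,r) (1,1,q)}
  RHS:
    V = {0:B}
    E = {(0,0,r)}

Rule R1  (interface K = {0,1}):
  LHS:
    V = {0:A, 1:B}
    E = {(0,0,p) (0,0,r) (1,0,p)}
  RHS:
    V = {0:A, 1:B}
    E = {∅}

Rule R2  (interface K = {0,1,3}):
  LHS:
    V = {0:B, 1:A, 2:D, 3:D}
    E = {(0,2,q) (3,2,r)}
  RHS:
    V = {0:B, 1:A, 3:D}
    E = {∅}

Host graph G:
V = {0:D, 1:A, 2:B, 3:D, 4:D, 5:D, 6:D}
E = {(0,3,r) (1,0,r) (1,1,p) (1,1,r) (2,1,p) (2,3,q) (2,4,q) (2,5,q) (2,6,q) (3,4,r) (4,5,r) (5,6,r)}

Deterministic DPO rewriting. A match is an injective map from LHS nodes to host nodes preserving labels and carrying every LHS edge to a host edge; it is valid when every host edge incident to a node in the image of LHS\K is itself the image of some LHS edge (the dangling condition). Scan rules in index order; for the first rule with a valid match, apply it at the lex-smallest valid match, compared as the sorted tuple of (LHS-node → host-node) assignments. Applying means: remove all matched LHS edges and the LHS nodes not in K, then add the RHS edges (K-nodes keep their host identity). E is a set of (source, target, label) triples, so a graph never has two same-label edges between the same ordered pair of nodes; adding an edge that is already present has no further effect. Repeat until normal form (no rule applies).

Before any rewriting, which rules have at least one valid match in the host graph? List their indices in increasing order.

Answer: [R1,R2]

Rewrite trace:
R0: no valid match — LHS pattern not found
R1: 1 valid match — {0↦1, 1↦2}
R2: 1 valid match — {0↦2, 1↦1, 2↦6, 3↦5}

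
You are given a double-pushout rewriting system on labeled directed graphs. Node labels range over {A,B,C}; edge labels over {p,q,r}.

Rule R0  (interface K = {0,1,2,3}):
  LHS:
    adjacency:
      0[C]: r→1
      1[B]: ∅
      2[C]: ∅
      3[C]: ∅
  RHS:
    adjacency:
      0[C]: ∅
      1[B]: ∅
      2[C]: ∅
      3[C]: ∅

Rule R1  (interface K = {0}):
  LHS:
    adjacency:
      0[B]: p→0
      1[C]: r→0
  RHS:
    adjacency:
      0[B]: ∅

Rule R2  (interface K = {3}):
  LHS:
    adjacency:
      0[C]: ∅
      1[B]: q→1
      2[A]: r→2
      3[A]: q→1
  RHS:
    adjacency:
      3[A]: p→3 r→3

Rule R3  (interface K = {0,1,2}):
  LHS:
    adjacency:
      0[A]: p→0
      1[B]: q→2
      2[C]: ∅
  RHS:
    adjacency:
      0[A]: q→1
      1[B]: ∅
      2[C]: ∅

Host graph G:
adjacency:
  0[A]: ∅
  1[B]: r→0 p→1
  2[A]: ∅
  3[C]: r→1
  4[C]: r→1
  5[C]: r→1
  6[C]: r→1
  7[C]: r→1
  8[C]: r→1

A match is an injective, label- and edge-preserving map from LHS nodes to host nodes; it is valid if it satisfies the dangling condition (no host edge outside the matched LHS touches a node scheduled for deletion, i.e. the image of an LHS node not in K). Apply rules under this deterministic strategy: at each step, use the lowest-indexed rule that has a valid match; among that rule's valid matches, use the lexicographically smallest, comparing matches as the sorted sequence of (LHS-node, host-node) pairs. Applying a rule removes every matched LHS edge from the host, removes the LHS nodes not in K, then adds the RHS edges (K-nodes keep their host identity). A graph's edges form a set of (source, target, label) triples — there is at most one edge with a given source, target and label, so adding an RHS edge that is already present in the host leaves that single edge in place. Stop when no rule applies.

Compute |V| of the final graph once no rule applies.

[0] host  ⇒  9 nodes, 8 edges  {1-r->0 1-p->1 3-r->1 4-r->1 5-r->1 6-r->1 7-r->1 8-r->1}
[1] R0 @ {0↦3, 1↦1, 2↦4, 3↦5}  ⇒  9 nodes, 7 edges  {1-r->0 1-p->1 4-r->1 5-r->1 6-r->1 7-r->1 8-r->1}
[2] R0 @ {0↦4, 1↦1, 2↦3, 3↦5}  ⇒  9 nodes, 6 edges  {1-r->0 1-p->1 5-r->1 6-r->1 7-r->1 8-r->1}
[3] R0 @ {0↦5, 1↦1, 2↦3, 3↦4}  ⇒  9 nodes, 5 edges  {1-r->0 1-p->1 6-r->1 7-r->1 8-r->1}
[4] R0 @ {0↦6, 1↦1, 2↦3, 3↦4}  ⇒  9 nodes, 4 edges  {1-r->0 1-p->1 7-r->1 8-r->1}
[5] R0 @ {0↦7, 1↦1, 2↦3, 3↦4}  ⇒  9 nodes, 3 edges  {1-r->0 1-p->1 8-r->1}
[6] R0 @ {0↦8, 1↦1, 2↦3, 3↦4}  ⇒  9 nodes, 2 edges  {1-r->0 1-p->1}
final graph: no rule applies after step 6
NF nodes: {0:A, 1:B, 2:A, 3:C, 4:C, 5:C, 6:C, 7:C, 8:C}

Answer: 9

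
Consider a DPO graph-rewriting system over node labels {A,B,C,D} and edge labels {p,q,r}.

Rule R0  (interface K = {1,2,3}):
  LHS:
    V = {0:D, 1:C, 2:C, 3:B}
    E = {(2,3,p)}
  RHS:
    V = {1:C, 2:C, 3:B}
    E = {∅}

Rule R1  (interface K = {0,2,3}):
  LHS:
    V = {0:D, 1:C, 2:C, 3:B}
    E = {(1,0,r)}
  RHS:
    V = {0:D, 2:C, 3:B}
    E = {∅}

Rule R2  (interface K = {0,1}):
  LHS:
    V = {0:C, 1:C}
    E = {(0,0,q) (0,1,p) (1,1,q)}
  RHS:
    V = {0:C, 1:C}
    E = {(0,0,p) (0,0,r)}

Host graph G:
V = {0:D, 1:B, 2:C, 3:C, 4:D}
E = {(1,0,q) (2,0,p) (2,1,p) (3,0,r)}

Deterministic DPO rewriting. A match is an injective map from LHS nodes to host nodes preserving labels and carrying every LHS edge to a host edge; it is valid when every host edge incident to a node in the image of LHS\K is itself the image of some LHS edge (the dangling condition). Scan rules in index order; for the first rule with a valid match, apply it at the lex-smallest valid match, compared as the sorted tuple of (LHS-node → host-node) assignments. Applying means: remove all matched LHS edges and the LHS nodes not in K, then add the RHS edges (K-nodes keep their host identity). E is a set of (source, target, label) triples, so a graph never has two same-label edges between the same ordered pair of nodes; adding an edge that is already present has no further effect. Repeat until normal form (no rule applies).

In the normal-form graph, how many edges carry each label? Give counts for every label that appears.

Answer: p:1 q:1

Steps:
[0] host  ⇒  5 nodes, 4 edges  {1-q->0 2-p->0 2-p->1 3-r->0}
[1] R0 @ {0↦4, 1↦3, 2↦2, 3↦1}  ⇒  4 nodes, 3 edges  {1-q->0 2-p->0 3-r->0}
[2] R1 @ {0↦0, 1↦3, 2↦2, 3↦1}  ⇒  3 nodes, 2 edges  {1-q->0 2-p->0}
halt: no rule applies after step 2
NF edges: [(1, 0, 'q'), (2, 0, 'p')]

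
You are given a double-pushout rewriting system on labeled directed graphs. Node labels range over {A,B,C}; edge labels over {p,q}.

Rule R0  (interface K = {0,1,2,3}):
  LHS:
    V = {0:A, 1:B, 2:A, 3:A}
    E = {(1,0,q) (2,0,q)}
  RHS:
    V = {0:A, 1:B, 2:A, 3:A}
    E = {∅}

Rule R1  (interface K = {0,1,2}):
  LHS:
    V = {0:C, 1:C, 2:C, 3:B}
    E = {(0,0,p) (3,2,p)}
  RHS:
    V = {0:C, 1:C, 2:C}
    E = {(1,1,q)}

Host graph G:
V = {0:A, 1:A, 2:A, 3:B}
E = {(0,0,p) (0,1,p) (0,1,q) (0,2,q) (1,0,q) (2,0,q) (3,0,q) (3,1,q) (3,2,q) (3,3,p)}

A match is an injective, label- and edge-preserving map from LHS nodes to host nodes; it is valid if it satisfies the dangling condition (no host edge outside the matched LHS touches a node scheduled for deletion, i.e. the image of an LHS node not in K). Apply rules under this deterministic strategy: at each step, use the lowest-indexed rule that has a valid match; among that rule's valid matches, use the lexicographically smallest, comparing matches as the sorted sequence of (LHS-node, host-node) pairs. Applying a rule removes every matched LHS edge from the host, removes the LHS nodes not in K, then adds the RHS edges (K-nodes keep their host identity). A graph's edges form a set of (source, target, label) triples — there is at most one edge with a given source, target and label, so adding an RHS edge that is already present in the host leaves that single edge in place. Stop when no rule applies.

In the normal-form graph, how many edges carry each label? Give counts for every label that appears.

Answer: p:3 q:1

Derivation:
start.  V:4 E:10  edges: 0-p->0 0-p->1 0-q->1 0-q->2 1-q->0 2-q->0 3-q->0 3-q->1 3-q->2 3-p->3
1. fire R0 via {0↦0, 1↦3, 2↦1, 3↦2}  →  V:4 E:8  edges: 0-p->0 0-p->1 0-q->1 0-q->2 2-q->0 3-q->1 3-q->2 3-p->3
2. fire R0 via {0↦1, 1↦3, 2↦0, 3↦2}  →  V:4 E:6  edges: 0-p->0 0-p->1 0-q->2 2-q->0 3-q->2 3-p->3
3. fire R0 via {0↦2, 1↦3, 2↦0, 3↦1}  →  V:4 E:4  edges: 0-p->0 0-p->1 2-q->0 3-p->3
halt: no rule applies after step 3
NF edges: [(0, 0, 'p'), (0, 1, 'p'), (2, 0, 'q'), (3, 3, 'p')]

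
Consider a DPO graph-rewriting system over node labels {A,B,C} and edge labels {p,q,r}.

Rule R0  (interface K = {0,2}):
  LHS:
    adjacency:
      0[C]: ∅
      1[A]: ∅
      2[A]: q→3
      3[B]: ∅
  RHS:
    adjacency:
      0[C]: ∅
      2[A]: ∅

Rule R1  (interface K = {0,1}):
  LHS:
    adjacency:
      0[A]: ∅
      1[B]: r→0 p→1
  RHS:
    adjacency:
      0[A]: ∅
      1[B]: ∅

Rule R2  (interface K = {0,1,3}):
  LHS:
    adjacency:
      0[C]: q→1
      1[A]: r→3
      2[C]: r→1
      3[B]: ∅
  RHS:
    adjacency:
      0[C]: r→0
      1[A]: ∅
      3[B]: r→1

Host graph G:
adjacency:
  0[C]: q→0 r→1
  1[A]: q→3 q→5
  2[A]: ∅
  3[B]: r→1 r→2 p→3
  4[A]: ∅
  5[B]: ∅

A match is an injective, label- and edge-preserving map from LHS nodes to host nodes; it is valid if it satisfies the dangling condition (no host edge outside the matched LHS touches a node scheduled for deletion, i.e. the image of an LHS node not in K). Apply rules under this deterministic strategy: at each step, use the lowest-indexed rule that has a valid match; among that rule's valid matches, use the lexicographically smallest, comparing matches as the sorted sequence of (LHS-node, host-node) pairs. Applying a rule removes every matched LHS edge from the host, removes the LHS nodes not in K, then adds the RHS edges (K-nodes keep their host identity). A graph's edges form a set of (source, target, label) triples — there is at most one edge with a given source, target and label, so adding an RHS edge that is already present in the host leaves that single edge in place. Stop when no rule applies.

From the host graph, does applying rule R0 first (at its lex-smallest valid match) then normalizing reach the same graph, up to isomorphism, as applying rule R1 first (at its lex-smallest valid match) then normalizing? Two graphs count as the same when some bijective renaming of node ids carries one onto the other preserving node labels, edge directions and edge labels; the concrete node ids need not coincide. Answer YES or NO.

Answer: YES

Rewrite trace:
branch R0-first: apply at {0↦0, 1↦4, 2↦1, 3↦5} → |E|=6, then 1 more step(s) → NF |V|=4 |E|=4 V={0:C, 1:A, 2:A, 3:B} E=0-q->0 0-r->1 1-q->3 3-r->2
branch R1-first: apply at {0↦1, 1↦3} → |E|=5, then 1 more step(s) → NF |V|=4 |E|=4 V={0:C, 1:A, 2:A, 3:B} E=0-q->0 0-r->1 1-q->3 3-r->2
graphs isomorphic (equal up to label-preserving node renaming)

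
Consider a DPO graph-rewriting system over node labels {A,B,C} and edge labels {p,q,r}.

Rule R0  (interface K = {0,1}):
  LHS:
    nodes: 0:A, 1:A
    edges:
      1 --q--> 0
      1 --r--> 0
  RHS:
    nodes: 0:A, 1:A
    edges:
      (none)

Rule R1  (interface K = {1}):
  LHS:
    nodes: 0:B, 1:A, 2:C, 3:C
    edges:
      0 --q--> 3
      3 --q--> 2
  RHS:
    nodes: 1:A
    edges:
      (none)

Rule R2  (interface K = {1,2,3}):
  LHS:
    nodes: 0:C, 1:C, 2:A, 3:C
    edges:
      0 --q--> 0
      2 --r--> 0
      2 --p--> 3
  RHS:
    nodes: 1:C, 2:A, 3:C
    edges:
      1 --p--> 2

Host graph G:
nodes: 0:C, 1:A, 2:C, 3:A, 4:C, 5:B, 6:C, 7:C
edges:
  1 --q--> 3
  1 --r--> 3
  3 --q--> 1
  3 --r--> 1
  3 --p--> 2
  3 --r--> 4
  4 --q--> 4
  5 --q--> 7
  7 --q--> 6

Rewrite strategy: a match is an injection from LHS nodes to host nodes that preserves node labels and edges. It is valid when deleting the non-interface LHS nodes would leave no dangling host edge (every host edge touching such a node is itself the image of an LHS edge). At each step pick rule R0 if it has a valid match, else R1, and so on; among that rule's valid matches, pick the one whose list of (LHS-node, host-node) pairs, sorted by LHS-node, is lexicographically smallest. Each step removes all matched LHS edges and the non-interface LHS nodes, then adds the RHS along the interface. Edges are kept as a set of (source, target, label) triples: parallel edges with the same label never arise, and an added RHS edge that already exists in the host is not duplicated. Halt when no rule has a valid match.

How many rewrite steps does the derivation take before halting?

[0] host  ⇒  8 nodes, 9 edges  {1-q->3 1-r->3 3-q->1 3-r->1 3-p->2 3-r->4 4-q->4 5-q->7 7-q->6}
[1] R0 @ {0↦1, 1↦3}  ⇒  8 nodes, 7 edges  {1-q->3 1-r->3 3-p->2 3-r->4 4-q->4 5-q->7 7-q->6}
[2] R0 @ {0↦3, 1↦1}  ⇒  8 nodes, 5 edges  {3-p->2 3-r->4 4-q->4 5-q->7 7-q->6}
[3] R1 @ {0↦5, 1↦1, 2↦6, 3↦7}  ⇒  5 nodes, 3 edges  {3-p->2 3-r->4 4-q->4}
[4] R2 @ {0↦4, 1↦0, 2↦3, 3↦2}  ⇒  4 nodes, 1 edges  {0-p->3}
final graph: no rule applies after step 4

Answer: 4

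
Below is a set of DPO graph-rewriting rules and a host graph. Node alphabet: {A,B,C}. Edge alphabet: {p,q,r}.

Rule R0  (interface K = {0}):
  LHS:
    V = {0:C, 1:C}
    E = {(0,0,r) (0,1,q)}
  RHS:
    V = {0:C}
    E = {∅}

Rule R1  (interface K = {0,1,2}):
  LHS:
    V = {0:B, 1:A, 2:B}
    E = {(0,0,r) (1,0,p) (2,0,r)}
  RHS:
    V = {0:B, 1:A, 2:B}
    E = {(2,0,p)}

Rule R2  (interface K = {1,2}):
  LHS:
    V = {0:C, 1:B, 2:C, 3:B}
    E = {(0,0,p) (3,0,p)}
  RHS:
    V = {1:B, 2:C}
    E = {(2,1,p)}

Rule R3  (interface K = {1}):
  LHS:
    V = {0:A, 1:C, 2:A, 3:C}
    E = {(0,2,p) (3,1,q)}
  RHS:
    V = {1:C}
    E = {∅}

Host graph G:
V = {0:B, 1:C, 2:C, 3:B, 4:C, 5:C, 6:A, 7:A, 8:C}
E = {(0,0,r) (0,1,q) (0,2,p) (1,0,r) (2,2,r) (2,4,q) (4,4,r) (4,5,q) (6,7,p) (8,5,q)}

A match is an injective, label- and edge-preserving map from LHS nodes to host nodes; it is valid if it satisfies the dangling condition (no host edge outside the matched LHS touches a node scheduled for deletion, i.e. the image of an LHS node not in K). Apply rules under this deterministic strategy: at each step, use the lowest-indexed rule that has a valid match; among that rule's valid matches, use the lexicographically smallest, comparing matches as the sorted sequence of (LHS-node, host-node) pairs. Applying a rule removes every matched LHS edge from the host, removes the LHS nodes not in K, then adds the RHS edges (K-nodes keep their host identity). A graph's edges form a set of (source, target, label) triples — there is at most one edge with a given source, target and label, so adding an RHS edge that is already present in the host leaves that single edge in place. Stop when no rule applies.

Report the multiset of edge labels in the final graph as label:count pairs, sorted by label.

initial: |V|=9 |E|=10  E = 0-r->0 0-q->1 0-p->2 1-r->0 2-r->2 2-q->4 4-r->4 4-q->5 6-p->7 8-q->5
step 1: apply R3 at {0↦6, 1↦5, 2↦7, 3↦8}  → |V|=6 |E|=8  E = 0-r->0 0-q->1 0-p->2 1-r->0 2-r->2 2-q->4 4-r->4 4-q->5
step 2: apply R0 at {0↦4, 1↦5}  → |V|=5 |E|=6  E = 0-r->0 0-q->1 0-p->2 1-r->0 2-r->2 2-q->4
step 3: apply R0 at {0↦2, 1↦4}  → |V|=4 |E|=4  E = 0-r->0 0-q->1 0-p->2 1-r->0
normal form: no rule applies after step 3
NF edges: [(0, 0, 'r'), (0, 1, 'q'), (0, 2, 'p'), (1, 0, 'r')]

Answer: p:1 q:1 r:2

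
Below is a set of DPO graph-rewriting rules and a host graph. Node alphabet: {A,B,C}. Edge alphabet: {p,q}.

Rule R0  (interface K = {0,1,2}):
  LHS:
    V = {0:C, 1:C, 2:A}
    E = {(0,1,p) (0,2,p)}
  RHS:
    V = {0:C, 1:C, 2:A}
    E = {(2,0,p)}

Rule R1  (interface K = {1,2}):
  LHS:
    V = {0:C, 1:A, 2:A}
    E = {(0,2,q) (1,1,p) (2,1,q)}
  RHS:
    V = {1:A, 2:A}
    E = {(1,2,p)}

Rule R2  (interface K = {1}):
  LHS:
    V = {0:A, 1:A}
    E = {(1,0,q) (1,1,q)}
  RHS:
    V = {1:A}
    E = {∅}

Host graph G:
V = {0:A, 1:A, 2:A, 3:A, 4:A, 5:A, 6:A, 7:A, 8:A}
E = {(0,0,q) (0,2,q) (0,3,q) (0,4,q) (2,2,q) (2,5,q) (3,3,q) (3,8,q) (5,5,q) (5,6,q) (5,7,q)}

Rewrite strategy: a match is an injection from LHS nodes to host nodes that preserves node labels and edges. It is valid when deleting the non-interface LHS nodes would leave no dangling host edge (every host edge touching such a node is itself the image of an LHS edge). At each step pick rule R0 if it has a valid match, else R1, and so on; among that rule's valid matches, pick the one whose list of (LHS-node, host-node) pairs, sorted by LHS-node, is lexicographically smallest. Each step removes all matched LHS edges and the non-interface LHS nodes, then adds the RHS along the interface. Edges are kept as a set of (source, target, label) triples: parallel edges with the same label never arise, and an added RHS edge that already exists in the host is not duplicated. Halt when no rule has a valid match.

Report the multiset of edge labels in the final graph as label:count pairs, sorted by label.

start.  V:9 E:11  edges: 0-q->0 0-q->2 0-q->3 0-q->4 2-q->2 2-q->5 3-q->3 3-q->8 5-q->5 5-q->6 5-q->7
1. fire R2 via {0↦4, 1↦0}  →  V:8 E:9  edges: 0-q->2 0-q->3 2-q->2 2-q->5 3-q->3 3-q->8 5-q->5 5-q->6 5-q->7
2. fire R2 via {0↦6, 1↦5}  →  V:7 E:7  edges: 0-q->2 0-q->3 2-q->2 2-q->5 3-q->3 3-q->8 5-q->7
3. fire R2 via {0↦8, 1↦3}  →  V:6 E:5  edges: 0-q->2 0-q->3 2-q->2 2-q->5 5-q->7
final graph: no rule applies after step 3
NF edges: [(0, 2, 'q'), (0, 3, 'q'), (2, 2, 'q'), (2, 5, 'q'), (5, 7, 'q')]

Answer: q:5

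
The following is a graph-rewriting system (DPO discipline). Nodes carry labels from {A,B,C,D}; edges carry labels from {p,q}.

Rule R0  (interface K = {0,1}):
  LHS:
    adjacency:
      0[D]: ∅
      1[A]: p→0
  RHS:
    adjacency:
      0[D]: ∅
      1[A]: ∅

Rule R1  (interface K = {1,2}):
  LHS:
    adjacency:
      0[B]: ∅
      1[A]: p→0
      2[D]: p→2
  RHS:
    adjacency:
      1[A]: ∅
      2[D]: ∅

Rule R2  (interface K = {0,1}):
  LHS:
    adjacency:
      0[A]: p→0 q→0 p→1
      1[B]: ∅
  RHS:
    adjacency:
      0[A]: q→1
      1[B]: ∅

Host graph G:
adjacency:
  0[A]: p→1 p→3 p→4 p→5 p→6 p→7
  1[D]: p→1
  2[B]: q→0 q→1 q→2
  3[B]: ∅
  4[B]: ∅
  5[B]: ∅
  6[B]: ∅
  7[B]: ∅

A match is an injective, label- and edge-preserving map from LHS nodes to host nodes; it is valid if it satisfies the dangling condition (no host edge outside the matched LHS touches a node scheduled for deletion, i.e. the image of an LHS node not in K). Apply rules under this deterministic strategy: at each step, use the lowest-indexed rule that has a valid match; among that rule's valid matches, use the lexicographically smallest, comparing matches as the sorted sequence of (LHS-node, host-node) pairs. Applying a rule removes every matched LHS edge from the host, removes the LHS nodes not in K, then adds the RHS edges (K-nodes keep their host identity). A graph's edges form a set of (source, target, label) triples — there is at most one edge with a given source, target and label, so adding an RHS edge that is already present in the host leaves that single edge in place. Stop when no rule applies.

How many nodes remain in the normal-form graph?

initial: |V|=8 |E|=10  E = 0-p->1 0-p->3 0-p->4 0-p->5 0-p->6 0-p->7 1-p->1 2-q->0 2-q->1 2-q->2
step 1: apply R0 at {0↦1, 1↦0}  → |V|=8 |E|=9  E = 0-p->3 0-p->4 0-p->5 0-p->6 0-p->7 1-p->1 2-q->0 2-q->1 2-q->2
step 2: apply R1 at {0↦3, 1↦0, 2↦1}  → |V|=7 |E|=7  E = 0-p->4 0-p->5 0-p->6 0-p->7 2-q->0 2-q->1 2-q->2
normal form: no rule applies after step 2
NF nodes: {0:A, 1:D, 2:B, 4:B, 5:B, 6:B, 7:B}

Answer: 7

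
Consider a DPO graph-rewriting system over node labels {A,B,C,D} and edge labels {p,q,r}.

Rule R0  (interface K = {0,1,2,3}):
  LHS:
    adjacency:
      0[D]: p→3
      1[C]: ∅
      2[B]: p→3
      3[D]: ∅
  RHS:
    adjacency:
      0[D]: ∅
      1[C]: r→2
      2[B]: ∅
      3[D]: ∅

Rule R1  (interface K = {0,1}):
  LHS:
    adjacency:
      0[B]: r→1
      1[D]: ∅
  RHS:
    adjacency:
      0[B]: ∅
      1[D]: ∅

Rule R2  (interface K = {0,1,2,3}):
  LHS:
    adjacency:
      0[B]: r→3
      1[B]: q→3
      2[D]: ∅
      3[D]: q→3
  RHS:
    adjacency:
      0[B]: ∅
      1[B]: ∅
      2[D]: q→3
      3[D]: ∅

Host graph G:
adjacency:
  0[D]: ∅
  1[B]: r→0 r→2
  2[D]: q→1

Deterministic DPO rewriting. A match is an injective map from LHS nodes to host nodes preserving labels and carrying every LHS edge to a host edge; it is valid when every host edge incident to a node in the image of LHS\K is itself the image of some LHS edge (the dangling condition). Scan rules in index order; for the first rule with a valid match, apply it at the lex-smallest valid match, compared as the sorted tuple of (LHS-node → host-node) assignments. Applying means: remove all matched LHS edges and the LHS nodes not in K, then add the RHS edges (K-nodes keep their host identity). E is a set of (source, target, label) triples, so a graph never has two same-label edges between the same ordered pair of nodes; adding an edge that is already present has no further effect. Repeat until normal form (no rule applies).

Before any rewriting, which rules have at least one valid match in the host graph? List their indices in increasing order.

R0: no valid match — LHS pattern not found
R1: 2 valid matches — {0↦1, 1↦0}, {0↦1, 1↦2}
R2: no valid match — LHS pattern not found

Answer: [R1]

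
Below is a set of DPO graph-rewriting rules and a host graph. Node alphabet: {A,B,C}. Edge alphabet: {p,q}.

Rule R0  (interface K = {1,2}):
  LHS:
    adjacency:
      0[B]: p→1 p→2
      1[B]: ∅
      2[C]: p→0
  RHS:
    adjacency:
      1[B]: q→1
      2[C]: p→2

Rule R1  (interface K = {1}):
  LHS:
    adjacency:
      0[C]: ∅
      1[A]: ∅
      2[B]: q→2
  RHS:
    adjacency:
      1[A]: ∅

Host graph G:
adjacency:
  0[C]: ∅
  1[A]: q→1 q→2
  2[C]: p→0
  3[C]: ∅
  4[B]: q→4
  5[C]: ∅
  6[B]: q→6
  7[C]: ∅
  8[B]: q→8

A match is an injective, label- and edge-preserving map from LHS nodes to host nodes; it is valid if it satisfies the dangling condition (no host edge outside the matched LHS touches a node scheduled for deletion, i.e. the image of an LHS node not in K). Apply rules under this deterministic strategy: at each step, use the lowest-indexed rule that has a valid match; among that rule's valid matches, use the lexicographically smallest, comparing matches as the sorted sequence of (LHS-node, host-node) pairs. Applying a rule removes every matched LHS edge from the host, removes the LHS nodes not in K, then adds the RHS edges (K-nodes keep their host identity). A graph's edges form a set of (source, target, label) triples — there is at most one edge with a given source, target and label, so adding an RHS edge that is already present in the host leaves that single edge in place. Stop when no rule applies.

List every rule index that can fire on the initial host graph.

R0: no valid match — LHS pattern not found
R1: 9 valid matches — {0↦3, 1↦1, 2↦4}, {0↦3, 1↦1, 2↦6}, {0↦3, 1↦1, 2↦8} (+6 more)

Answer: [R1]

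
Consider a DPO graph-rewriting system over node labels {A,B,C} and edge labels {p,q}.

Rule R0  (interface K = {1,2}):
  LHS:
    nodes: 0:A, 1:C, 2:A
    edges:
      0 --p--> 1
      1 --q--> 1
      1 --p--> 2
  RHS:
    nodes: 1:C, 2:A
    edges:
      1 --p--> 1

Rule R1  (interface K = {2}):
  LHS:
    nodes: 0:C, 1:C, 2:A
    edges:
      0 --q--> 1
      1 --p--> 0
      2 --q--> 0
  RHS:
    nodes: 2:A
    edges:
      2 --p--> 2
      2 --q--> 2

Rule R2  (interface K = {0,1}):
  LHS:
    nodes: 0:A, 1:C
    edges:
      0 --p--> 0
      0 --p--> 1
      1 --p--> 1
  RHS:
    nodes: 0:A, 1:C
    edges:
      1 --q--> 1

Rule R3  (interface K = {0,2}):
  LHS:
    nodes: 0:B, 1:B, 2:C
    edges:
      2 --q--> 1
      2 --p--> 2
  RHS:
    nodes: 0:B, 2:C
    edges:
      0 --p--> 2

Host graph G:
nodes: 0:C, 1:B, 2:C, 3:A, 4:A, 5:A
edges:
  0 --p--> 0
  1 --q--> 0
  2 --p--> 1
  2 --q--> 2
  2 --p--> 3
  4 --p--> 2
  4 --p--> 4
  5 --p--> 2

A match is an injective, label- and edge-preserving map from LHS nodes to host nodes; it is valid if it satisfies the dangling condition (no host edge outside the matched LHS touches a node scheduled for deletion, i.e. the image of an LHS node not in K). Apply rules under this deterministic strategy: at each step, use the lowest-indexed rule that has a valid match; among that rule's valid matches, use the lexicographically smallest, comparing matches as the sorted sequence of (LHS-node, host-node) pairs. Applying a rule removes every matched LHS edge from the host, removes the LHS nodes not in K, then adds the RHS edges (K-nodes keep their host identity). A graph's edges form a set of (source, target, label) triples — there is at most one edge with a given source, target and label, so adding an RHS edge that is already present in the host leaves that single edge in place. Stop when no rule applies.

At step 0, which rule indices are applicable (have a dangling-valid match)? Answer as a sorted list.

R0: 1 valid match — {0↦5, 1↦2, 2↦3}
R1: no valid match — LHS pattern not found
R2: no valid match — LHS pattern not found
R3: no valid match — LHS pattern not found

Answer: [R0]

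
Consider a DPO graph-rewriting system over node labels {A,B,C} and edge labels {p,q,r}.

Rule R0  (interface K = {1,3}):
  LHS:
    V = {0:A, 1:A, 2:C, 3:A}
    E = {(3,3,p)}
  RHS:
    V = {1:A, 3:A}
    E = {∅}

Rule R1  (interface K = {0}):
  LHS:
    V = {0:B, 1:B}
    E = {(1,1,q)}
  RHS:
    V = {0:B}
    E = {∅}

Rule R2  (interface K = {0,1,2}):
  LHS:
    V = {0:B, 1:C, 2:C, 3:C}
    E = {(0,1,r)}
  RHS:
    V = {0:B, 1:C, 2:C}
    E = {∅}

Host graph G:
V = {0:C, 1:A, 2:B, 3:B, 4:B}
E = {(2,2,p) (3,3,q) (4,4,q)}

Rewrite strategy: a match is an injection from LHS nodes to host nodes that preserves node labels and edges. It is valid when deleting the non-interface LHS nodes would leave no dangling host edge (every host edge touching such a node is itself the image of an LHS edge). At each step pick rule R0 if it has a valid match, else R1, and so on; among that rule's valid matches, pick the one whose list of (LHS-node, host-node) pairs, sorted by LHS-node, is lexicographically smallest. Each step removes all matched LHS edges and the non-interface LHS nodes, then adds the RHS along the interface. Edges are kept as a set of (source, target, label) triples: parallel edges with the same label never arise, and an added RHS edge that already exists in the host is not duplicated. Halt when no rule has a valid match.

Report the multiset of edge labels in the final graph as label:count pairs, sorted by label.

initial: |V|=5 |E|=3  E = 2-p->2 3-q->3 4-q->4
step 1: apply R1 at {0↦2, 1↦3}  → |V|=4 |E|=2  E = 2-p->2 4-q->4
step 2: apply R1 at {0↦2, 1↦4}  → |V|=3 |E|=1  E = 2-p->2
final graph: no rule applies after step 2
NF edges: [(2, 2, 'p')]

Answer: p:1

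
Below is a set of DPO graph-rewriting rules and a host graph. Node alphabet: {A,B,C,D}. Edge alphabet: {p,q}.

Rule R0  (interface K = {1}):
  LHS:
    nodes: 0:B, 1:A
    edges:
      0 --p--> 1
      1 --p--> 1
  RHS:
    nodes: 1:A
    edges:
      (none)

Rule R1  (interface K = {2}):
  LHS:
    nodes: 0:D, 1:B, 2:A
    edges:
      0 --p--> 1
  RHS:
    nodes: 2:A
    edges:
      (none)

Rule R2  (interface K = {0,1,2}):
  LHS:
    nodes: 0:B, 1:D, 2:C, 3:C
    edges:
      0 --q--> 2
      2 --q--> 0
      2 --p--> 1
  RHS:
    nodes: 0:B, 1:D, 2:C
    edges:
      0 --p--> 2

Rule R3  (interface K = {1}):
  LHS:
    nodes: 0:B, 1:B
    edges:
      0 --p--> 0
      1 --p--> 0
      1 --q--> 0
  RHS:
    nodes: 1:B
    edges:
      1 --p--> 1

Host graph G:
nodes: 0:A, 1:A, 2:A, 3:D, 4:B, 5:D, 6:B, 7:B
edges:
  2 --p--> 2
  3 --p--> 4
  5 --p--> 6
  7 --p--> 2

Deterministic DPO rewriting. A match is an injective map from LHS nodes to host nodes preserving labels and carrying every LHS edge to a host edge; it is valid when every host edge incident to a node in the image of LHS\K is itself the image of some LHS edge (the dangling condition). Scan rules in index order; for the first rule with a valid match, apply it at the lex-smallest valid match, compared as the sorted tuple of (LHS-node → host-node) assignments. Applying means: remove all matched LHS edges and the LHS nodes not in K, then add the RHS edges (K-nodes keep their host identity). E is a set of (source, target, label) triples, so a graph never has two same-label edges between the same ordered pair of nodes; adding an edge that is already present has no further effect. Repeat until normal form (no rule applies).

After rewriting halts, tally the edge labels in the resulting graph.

[0] host  ⇒  8 nodes, 4 edges  {2-p->2 3-p->4 5-p->6 7-p->2}
[1] R0 @ {0↦7, 1↦2}  ⇒  7 nodes, 2 edges  {3-p->4 5-p->6}
[2] R1 @ {0↦3, 1↦4, 2↦0}  ⇒  5 nodes, 1 edges  {5-p->6}
[3] R1 @ {0↦5, 1↦6, 2↦0}  ⇒  3 nodes, 0 edges  {∅}
final graph: no rule applies after step 3
NF edges: []

Answer: (no edges)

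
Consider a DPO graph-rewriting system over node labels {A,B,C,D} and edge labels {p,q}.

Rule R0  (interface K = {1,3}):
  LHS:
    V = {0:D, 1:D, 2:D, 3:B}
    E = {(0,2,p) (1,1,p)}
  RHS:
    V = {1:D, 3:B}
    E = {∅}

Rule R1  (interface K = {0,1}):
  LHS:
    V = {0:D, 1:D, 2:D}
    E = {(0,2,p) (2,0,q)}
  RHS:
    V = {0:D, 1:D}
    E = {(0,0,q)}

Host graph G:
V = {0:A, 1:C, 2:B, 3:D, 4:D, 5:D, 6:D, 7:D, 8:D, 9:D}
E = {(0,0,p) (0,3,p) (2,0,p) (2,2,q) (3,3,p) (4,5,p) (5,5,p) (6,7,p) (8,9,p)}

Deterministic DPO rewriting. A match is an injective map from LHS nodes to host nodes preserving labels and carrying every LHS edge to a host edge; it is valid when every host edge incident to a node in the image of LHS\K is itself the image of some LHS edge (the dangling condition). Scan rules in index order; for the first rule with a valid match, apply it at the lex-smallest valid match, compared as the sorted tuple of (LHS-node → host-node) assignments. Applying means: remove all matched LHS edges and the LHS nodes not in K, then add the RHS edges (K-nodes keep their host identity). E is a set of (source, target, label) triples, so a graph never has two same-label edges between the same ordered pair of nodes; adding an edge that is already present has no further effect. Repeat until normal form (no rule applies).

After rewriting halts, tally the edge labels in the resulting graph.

[0] host  ⇒  10 nodes, 9 edges  {0-p->0 0-p->3 2-p->0 2-q->2 3-p->3 4-p->5 5-p->5 6-p->7 8-p->9}
[1] R0 @ {0↦6, 1↦3, 2↦7, 3↦2}  ⇒  8 nodes, 7 edges  {0-p->0 0-p->3 2-p->0 2-q->2 4-p->5 5-p->5 8-p->9}
[2] R0 @ {0↦8, 1↦5, 2↦9, 3↦2}  ⇒  6 nodes, 5 edges  {0-p->0 0-p->3 2-p->0 2-q->2 4-p->5}
normal form: no rule applies after step 2
NF edges: [(0, 0, 'p'), (0, 3, 'p'), (2, 0, 'p'), (2, 2, 'q'), (4, 5, 'p')]

Answer: p:4 q:1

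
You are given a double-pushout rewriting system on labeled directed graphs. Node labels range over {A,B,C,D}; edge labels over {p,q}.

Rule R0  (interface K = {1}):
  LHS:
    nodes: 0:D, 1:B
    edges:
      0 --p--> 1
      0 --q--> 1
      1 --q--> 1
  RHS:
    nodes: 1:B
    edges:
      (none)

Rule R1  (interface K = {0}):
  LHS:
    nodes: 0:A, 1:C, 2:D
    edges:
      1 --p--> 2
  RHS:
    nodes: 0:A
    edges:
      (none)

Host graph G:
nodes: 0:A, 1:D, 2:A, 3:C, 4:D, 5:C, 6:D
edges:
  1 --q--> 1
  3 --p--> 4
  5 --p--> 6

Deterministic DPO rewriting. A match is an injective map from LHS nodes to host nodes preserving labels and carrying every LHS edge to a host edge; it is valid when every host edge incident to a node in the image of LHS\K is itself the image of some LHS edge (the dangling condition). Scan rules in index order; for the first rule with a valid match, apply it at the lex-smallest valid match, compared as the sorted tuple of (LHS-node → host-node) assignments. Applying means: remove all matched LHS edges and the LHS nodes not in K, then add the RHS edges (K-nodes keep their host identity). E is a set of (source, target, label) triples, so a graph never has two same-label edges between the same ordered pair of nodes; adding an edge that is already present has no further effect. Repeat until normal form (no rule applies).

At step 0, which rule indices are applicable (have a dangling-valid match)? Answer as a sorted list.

R0: no valid match — LHS pattern not found
R1: 4 valid matches — {0↦0, 1↦3, 2↦4}, {0↦0, 1↦5, 2↦6}, {0↦2, 1↦3, 2↦4} (+1 more)

Answer: [R1]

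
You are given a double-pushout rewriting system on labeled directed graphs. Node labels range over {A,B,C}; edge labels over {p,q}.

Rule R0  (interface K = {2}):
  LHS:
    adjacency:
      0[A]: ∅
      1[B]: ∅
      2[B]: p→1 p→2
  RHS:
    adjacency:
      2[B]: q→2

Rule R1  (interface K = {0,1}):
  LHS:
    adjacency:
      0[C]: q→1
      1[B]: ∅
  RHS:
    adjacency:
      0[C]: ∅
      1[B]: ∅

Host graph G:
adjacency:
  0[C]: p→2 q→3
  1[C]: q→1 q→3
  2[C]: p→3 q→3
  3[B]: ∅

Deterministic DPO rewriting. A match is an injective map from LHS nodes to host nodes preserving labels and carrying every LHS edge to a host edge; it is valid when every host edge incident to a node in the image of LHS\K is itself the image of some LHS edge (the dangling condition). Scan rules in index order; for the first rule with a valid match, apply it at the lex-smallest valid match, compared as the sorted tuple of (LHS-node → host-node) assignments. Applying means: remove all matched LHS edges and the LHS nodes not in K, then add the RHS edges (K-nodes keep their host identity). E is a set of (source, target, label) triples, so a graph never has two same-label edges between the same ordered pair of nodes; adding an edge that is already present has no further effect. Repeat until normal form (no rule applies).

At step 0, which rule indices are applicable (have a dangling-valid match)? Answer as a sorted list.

R0: no valid match — LHS pattern not found
R1: 3 valid matches — {0↦0, 1↦3}, {0↦1, 1↦3}, {0↦2, 1↦3}

Answer: [R1]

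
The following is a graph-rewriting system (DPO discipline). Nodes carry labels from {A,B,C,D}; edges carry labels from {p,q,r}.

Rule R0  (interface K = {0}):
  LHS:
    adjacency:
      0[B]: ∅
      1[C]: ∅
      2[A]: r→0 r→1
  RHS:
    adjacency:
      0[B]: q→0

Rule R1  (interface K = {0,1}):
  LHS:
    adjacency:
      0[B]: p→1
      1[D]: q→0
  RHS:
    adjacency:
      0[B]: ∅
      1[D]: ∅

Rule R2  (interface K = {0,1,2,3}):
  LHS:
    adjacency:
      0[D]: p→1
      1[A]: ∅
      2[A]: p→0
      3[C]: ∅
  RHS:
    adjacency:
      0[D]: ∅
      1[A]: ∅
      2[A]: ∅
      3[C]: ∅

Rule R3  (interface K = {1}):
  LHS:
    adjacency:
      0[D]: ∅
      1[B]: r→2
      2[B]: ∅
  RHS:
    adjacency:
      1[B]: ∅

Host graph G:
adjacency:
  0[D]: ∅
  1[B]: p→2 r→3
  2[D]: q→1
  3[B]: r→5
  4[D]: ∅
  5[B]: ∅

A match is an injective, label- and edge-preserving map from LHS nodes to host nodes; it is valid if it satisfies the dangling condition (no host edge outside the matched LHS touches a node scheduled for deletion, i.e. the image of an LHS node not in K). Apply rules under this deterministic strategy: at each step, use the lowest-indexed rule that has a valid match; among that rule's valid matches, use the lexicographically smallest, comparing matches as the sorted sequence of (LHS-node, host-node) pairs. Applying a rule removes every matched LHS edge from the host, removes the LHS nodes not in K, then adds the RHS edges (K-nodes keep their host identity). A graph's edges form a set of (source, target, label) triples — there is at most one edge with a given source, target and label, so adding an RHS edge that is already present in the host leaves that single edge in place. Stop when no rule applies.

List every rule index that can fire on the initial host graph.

R0: no valid match — LHS pattern not found
R1: 1 valid match — {0↦1, 1↦2}
R2: no valid match — LHS pattern not found
R3: 2 valid matches — {0↦0, 1↦3, 2↦5}, {0↦4, 1↦3, 2↦5}

Answer: [R1,R3]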